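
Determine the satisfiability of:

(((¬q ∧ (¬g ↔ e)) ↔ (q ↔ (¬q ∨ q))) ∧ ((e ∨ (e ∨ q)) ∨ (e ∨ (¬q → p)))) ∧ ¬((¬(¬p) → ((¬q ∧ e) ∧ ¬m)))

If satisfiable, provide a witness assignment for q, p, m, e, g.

q = False; p = True; m = True; e = True; g = True

  ((¬q ∧ (¬g ↔ e)) ↔ (q ↔ (¬q ∨ q))) ∧ ((e ∨ (e ∨ q)) ∨ (e ∨ (¬q → p))) = True
    (¬q ∧ (¬g ↔ e)) ↔ (q ↔ (¬q ∨ q)) = True
      ¬q ∧ (¬g ↔ e) = False
        ¬q = True
        ¬g ↔ e = False
          ¬g = False
      q ↔ (¬q ∨ q) = False
        ¬q ∨ q = True
          ¬q = True
    (e ∨ (e ∨ q)) ∨ (e ∨ (¬q → p)) = True
      e ∨ (e ∨ q) = True
        e ∨ q = True
      e ∨ (¬q → p) = True
        ¬q → p = True
          ¬q = True
  ¬((¬(¬p) → ((¬q ∧ e) ∧ ¬m))) = True
    ¬(¬p) → ((¬q ∧ e) ∧ ¬m) = False
      ¬(¬p) = True
        ¬p = False
      (¬q ∧ e) ∧ ¬m = False
        ¬q ∧ e = True
          ¬q = True
        ¬m = False
Both conjuncts True, so the formula holds.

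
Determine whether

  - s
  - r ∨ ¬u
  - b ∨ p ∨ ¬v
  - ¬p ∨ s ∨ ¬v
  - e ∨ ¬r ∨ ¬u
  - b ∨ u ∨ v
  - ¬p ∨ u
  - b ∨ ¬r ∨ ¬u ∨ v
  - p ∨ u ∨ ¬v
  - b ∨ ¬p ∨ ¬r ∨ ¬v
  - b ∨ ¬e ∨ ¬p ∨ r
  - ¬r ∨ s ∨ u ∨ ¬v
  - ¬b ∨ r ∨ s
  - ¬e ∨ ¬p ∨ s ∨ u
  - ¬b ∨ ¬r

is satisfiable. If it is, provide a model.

Unit clause (s) forces s = True.
Set b = True.
  then (¬b ∨ ¬r) forces r = False.
  then (r ∨ ¬u) forces u = False.
  then (¬p ∨ u) forces p = False.
  then (p ∨ u ∨ ¬v) forces v = False.
Set e = True.
All clauses satisfied.

s = True, b = True, e = True, v = False, r = False, u = False, p = False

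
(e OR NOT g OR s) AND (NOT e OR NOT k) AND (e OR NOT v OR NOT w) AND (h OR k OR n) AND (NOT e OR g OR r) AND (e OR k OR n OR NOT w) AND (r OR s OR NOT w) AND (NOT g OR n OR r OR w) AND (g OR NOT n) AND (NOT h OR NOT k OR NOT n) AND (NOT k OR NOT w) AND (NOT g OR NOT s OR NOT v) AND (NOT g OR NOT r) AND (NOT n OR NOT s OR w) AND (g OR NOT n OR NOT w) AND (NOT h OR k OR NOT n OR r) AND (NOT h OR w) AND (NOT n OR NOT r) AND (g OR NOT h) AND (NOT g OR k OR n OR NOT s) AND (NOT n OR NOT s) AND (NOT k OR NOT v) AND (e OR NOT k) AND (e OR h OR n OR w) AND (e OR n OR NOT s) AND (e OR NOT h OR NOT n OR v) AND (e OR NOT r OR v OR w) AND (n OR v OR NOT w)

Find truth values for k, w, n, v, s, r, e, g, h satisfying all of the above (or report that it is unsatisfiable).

Set k = False.
Set w = False.
  then (NOT h OR w) forces h = False.
  then (h OR k OR n) forces n = True.
  then (g OR NOT n) forces g = True.
  then (NOT g OR NOT r) forces r = False.
  then (NOT n OR NOT s OR w) forces s = False.
  then (e OR NOT g OR s) forces e = True.
Set v = False.
All clauses satisfied.

k = False; w = False; n = True; v = False; s = False; r = False; e = True; g = True; h = False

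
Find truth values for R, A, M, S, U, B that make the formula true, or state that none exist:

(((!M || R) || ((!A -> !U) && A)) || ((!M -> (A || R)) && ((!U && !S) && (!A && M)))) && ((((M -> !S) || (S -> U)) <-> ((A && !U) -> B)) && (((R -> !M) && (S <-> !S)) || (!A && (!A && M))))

R=T, A=F, M=T, S=F, U=T, B=T

  ((!M || R) || ((!A -> !U) && A)) || ((!M -> (A || R)) && ((!U && !S) && (!A && M))) = True
    (!M || R) || ((!A -> !U) && A) = True
      !M || R = True
        !M = False
      (!A -> !U) && A = False
        !A -> !U = False
          !A = True
          !U = False
    (!M -> (A || R)) && ((!U && !S) && (!A && M)) = False
      !M -> (A || R) = True
        !M = False
        A || R = True
      (!U && !S) && (!A && M) = False
        !U && !S = False
          !U = False
          !S = True
        !A && M = True
          !A = True
  (((M -> !S) || (S -> U)) <-> ((A && !U) -> B)) && (((R -> !M) && (S <-> !S)) || (!A && (!A && M))) = True
    ((M -> !S) || (S -> U)) <-> ((A && !U) -> B) = True
      (M -> !S) || (S -> U) = True
        M -> !S = True
          !S = True
        S -> U = True
      (A && !U) -> B = True
        A && !U = False
          !U = False
    ((R -> !M) && (S <-> !S)) || (!A && (!A && M)) = True
      (R -> !M) && (S <-> !S) = False
        R -> !M = False
          !M = False
        S <-> !S = False
          !S = True
      !A && (!A && M) = True
        !A = True
        !A && M = True
          !A = True
Both conjuncts True, so the formula holds.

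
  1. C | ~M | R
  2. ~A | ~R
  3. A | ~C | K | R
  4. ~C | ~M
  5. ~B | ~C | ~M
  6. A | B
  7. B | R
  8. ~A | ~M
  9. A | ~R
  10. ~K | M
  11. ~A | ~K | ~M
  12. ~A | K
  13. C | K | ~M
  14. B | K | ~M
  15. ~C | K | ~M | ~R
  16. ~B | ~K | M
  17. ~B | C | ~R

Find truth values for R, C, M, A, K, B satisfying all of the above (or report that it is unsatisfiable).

R=F; C=F; M=F; A=F; K=F; B=T

Set R = False.
  then (B | R) forces B = True.
Try C = True:
  (~C | ~M) forces M = False.
  (~K | M) forces K = False.
  (A | ~C | K | R) forces A = True.
  clause (~A | K) is falsified — backtrack.
So C = False.
  then (C | ~M | R) forces M = False.
  then (~K | M) forces K = False.
  then (~A | K) forces A = False.
All clauses satisfied.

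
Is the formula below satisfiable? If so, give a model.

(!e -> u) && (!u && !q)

e=T, u=F, q=F

  !e -> u = True
    !e = False
  !u && !q = True
    !u = True
    !q = True
Both conjuncts True, so the formula holds.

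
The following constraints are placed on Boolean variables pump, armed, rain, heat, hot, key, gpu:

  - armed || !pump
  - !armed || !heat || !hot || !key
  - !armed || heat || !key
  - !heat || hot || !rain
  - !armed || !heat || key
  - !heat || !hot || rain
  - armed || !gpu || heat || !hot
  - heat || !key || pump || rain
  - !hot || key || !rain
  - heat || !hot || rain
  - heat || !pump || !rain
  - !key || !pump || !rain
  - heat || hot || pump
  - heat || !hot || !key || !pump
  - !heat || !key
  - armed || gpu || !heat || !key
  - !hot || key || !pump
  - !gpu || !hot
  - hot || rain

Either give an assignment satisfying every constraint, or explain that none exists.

pump=F, armed=F, rain=T, heat=F, hot=T, key=T, gpu=F

Set pump = False.
Set armed = False.
Try rain = False:
  (hot || rain) forces hot = True.
  (!heat || !hot || rain) forces heat = False.
  clause (heat || !hot || rain) is falsified — backtrack.
So rain = True.
Set heat = False.
  then (heat || hot || pump) forces hot = True.
  then (!gpu || !hot) forces gpu = False.
  then (!hot || key || !rain) forces key = True.
All clauses satisfied.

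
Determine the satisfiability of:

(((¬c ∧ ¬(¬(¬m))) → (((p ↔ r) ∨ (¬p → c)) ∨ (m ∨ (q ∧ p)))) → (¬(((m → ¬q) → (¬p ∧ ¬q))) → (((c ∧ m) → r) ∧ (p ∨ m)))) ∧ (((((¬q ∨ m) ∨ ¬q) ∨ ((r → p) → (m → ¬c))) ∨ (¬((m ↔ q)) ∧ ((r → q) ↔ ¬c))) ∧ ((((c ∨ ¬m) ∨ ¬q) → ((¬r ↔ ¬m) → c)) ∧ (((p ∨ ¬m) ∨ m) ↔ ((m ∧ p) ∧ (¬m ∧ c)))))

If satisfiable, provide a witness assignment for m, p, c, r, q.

The conjunct ((p ∨ ¬m) ∨ m) ↔ ((m ∧ p) ∧ (¬m ∧ c)) is unsatisfiable on its own:
  m=F, p=F, c=F: evaluates to False.
  m=F, p=F, c=T: evaluates to False.
  m=F, p=T, c=F: evaluates to False.
  m=F, p=T, c=T: evaluates to False.
  m=T, p=F, c=F: evaluates to False.
  m=T, p=F, c=T: evaluates to False.
  m=T, p=T, c=F: evaluates to False.
  m=T, p=T, c=T: evaluates to False.
So the whole conjunction is unsatisfiable.

UNSATISFIABLE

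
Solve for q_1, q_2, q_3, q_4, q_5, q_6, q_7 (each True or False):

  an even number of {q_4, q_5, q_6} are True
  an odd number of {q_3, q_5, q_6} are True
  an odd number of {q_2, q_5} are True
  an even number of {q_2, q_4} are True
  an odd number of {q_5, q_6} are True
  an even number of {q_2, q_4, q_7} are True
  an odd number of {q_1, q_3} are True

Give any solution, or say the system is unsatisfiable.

q_1=T, q_2=T, q_3=F, q_4=T, q_5=F, q_6=T, q_7=F

{q_4, q_5, q_6}: 2 true → even ✓
{q_3, q_5, q_6}: 1 true → odd ✓
{q_2, q_5}: 1 true → odd ✓
{q_2, q_4}: 2 true → even ✓
{q_5, q_6}: 1 true → odd ✓
{q_2, q_4, q_7}: 2 true → even ✓
{q_1, q_3}: 1 true → odd ✓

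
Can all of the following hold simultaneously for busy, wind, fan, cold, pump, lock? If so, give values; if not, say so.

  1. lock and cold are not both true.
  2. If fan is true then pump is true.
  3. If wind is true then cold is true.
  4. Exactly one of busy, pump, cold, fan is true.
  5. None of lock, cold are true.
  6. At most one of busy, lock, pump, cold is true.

busy = False, wind = False, fan = False, cold = False, pump = True, lock = False

  (1) lock=F, cold=F — not both ✓
  (2) fan=F ⇒ pump: vacuous ✓
  (3) wind=F ⇒ cold: vacuous ✓
  (4) {busy, pump, cold, fan}: 1 true — exactly one ✓
  (5) {lock, cold}: 0 true — none ✓
  (6) {busy, lock, pump, cold}: 1 true — at most one ✓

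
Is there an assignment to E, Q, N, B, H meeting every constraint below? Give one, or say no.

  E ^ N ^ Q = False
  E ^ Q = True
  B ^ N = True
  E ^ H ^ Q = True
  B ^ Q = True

E = False, Q = True, N = True, B = False, H = False

E ^ N ^ Q = F ^ T ^ T = False ✓
E ^ Q = F ^ T = True ✓
B ^ N = F ^ T = True ✓
E ^ H ^ Q = F ^ F ^ T = True ✓
B ^ Q = F ^ T = True ✓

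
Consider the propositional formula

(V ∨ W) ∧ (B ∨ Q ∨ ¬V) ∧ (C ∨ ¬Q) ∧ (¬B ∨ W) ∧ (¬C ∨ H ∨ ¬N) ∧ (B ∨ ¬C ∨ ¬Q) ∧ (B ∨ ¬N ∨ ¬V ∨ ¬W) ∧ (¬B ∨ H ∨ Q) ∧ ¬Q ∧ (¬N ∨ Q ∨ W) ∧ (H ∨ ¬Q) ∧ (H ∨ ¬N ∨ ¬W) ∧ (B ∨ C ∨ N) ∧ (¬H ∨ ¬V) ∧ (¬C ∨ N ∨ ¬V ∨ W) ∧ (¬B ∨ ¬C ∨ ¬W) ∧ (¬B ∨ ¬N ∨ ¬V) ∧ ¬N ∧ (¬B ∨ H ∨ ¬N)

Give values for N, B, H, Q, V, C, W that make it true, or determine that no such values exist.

N: False, B: False, H: False, Q: False, V: False, C: True, W: True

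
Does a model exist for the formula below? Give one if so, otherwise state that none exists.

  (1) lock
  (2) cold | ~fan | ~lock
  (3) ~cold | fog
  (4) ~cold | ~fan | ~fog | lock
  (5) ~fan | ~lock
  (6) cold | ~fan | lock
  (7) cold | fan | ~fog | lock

cold = False, lock = True, fog = False, fan = False

Unit clause (lock) forces lock = True.
In (~fan | ~lock) only ~fan is left, so fan = False.
Set cold = False.
Set fog = False.
Check each clause:
  (lock): lock holds.
  (cold | ~fan | ~lock): ~fan holds.
  (~cold | fog): ~cold holds.
  (~cold | ~fan | ~fog | lock): ~cold holds.
  (~fan | ~lock): ~fan holds.
  (cold | ~fan | lock): ~fan holds.
  (cold | fan | ~fog | lock): ~fog holds.
All clauses satisfied.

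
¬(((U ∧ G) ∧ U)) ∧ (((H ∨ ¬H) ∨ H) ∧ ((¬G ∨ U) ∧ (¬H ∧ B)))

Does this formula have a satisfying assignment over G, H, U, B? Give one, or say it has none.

G = False; H = False; U = True; B = True

  ¬(((U ∧ G) ∧ U)) = True
    (U ∧ G) ∧ U = False
      U ∧ G = False
  ((H ∨ ¬H) ∨ H) ∧ ((¬G ∨ U) ∧ (¬H ∧ B)) = True
    (H ∨ ¬H) ∨ H = True
      H ∨ ¬H = True
        ¬H = True
    (¬G ∨ U) ∧ (¬H ∧ B) = True
      ¬G ∨ U = True
        ¬G = True
      ¬H ∧ B = True
        ¬H = True
Both conjuncts True, so the formula holds.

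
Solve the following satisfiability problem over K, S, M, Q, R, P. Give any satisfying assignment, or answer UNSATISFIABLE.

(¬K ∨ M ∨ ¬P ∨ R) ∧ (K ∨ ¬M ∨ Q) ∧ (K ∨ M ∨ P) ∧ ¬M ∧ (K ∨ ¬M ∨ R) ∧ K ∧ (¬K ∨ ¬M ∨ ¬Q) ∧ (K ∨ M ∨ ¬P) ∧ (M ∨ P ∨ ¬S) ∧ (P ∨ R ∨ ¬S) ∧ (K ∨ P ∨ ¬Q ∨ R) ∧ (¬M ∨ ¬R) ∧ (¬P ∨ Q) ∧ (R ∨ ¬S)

K=T, S=T, M=F, Q=T, R=T, P=T

Unit clause (¬M) forces M = False.
Unit clause (K) forces K = True.
Set S = True.
  then (M ∨ P ∨ ¬S) forces P = True.
  then (¬P ∨ Q) forces Q = True.
  then (R ∨ ¬S) forces R = True.
All clauses satisfied.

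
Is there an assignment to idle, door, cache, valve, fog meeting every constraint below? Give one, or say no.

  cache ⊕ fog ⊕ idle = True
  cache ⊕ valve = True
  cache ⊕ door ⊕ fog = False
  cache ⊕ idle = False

idle = False; door = True; cache = False; valve = True; fog = True

cache ⊕ fog ⊕ idle = F ⊕ T ⊕ F = True ✓
cache ⊕ valve = F ⊕ T = True ✓
cache ⊕ door ⊕ fog = F ⊕ T ⊕ T = False ✓
cache ⊕ idle = F ⊕ F = False ✓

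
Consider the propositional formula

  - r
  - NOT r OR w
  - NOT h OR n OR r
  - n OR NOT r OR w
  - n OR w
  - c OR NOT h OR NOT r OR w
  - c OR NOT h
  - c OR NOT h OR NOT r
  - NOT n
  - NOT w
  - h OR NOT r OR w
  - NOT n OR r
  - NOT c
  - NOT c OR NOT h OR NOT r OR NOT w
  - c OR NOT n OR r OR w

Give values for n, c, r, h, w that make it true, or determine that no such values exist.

Case r = True:
  (NOT r OR w) forces w = True.
  Clause (NOT w) is falsified — contradiction.
Case r = False:
  Clause (r) is falsified — contradiction.
Both cases fail, so the formula is unsatisfiable.

No satisfying assignment exists.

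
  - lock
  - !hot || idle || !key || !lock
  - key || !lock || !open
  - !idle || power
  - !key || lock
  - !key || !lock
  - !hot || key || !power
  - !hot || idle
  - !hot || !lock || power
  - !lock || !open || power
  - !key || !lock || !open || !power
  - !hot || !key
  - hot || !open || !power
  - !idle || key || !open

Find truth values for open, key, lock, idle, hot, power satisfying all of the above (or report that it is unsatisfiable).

open = False, key = False, lock = True, idle = False, hot = False, power = False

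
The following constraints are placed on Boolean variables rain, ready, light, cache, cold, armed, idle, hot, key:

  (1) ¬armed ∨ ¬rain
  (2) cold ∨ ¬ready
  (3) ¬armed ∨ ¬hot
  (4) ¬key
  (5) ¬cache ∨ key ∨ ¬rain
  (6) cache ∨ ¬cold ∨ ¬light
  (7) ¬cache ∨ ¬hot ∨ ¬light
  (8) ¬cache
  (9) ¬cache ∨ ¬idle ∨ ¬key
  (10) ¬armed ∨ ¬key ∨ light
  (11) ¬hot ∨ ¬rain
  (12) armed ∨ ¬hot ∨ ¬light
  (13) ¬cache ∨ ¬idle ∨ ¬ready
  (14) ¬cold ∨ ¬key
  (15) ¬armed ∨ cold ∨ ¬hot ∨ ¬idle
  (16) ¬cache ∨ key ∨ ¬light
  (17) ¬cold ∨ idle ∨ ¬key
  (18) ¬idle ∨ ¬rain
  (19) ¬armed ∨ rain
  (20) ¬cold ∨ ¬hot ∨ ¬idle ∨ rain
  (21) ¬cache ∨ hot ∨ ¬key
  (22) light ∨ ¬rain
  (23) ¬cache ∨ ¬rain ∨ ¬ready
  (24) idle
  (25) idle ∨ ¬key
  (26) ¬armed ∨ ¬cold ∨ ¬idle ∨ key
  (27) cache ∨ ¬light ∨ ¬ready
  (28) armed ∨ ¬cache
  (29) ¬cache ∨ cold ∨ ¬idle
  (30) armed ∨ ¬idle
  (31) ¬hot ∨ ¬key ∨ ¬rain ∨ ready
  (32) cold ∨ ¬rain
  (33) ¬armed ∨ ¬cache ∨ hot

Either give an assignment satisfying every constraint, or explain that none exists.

No satisfying assignment exists.

Case cache = True:
  Clause (¬cache) is falsified — contradiction.
Case cache = False:
  (¬key) forces key = False.
  (idle) forces idle = True.
  (¬idle ∨ ¬rain) forces rain = False.
  (¬armed ∨ rain) forces armed = False.
  Clause (armed ∨ ¬idle) is falsified — contradiction.
Both cases fail, so the formula is unsatisfiable.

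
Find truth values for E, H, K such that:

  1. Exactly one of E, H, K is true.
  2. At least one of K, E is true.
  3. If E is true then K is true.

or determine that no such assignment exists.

E=F, H=F, K=T

  (1) {E, H, K}: 1 true — exactly one ✓
  (2) {K, E}: 1 true — at least one ✓
  (3) E=F ⇒ K: vacuous ✓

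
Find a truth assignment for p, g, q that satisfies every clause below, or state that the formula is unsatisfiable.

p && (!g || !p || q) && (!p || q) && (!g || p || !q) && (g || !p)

Unit clause (p) forces p = True.
In (!p || q) only q is left, so q = True.
In (g || !p) only g is left, so g = True.
All clauses satisfied.

p = True; g = True; q = True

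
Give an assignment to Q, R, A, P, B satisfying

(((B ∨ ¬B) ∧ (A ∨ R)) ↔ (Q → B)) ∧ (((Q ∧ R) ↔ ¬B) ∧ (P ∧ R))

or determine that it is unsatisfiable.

Q: False, R: True, A: False, P: True, B: True

  ((B ∨ ¬B) ∧ (A ∨ R)) ↔ (Q → B) = True
    (B ∨ ¬B) ∧ (A ∨ R) = True
      B ∨ ¬B = True
        ¬B = False
      A ∨ R = True
    Q → B = True
  ((Q ∧ R) ↔ ¬B) ∧ (P ∧ R) = True
    (Q ∧ R) ↔ ¬B = True
      Q ∧ R = False
      ¬B = False
    P ∧ R = True
Both conjuncts True, so the formula holds.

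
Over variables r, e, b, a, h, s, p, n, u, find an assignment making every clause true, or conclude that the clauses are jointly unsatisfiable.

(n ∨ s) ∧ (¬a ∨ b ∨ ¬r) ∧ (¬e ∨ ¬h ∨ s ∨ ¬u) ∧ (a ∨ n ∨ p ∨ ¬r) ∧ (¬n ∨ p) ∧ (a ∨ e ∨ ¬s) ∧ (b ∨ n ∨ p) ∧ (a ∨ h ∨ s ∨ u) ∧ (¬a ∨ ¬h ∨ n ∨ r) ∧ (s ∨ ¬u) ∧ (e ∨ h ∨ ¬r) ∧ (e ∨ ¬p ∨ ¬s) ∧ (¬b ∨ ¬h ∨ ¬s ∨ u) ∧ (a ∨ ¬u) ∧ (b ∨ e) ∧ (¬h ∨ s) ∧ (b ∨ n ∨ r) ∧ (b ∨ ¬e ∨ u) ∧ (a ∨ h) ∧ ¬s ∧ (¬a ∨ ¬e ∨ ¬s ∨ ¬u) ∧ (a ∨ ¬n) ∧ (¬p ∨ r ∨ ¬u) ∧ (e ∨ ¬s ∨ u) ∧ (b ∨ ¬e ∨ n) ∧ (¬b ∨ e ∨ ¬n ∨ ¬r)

r = False, e = False, b = True, a = True, h = False, s = False, p = True, n = True, u = False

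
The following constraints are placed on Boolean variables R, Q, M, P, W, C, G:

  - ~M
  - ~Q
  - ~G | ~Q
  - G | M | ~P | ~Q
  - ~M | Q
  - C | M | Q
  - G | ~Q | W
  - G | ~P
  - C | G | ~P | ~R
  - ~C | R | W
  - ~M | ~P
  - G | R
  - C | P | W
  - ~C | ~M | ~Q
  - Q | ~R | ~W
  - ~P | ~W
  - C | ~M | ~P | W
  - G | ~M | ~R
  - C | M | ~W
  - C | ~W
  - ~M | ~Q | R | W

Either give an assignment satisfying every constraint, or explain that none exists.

R = True, Q = False, M = False, P = False, W = False, C = True, G = False

Unit clause (~M) forces M = False.
Unit clause (~Q) forces Q = False.
In (C | M | Q) only C is left, so C = True.
Set R = True.
  then (Q | ~R | ~W) forces W = False.
Set P = False.
Set G = False.
All clauses satisfied.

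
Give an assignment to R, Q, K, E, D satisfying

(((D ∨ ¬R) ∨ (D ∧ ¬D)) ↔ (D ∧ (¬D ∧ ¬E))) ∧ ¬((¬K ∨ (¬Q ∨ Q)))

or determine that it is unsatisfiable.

UNSATISFIABLE

The conjunct ¬((¬K ∨ (¬Q ∨ Q))) is unsatisfiable on its own:
  Q=F, K=F: evaluates to False.
  Q=F, K=T: evaluates to False.
  Q=T, K=F: evaluates to False.
  Q=T, K=T: evaluates to False.
So the whole conjunction is unsatisfiable.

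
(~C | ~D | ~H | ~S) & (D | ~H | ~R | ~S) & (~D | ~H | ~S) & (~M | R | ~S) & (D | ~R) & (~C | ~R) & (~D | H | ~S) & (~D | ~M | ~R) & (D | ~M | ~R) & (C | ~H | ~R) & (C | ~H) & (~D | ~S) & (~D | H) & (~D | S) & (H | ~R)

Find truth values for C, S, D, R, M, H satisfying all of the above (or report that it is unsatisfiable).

Set C = True.
  then (~C | ~R) forces R = False.
Set S = True.
  then (~M | R | ~S) forces M = False.
  then (~D | ~S) forces D = False.
Set H = True.
All clauses satisfied.

C = True; S = True; D = False; R = False; M = False; H = True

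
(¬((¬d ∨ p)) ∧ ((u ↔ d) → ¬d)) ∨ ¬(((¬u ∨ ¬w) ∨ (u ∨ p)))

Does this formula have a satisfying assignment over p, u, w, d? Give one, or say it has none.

p = False, u = False, w = True, d = True

  (¬((¬d ∨ p)) ∧ ((u ↔ d) → ¬d)) ∨ ¬(((¬u ∨ ¬w) ∨ (u ∨ p))) = True
    ¬((¬d ∨ p)) ∧ ((u ↔ d) → ¬d) = True
      ¬((¬d ∨ p)) = True
        ¬d ∨ p = False
          ¬d = False
      (u ↔ d) → ¬d = True
        u ↔ d = False
        ¬d = False
    ¬(((¬u ∨ ¬w) ∨ (u ∨ p))) = False
      (¬u ∨ ¬w) ∨ (u ∨ p) = True
        ¬u ∨ ¬w = True
          ¬u = True
          ¬w = False
        u ∨ p = False
The formula evaluates to True.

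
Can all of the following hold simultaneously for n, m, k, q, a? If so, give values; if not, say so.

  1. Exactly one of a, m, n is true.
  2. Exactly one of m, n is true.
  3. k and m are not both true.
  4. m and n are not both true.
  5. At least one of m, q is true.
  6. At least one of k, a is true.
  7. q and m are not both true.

n = True, m = False, k = True, q = True, a = False

  (1) {a, m, n}: 1 true — exactly one ✓
  (2) {m, n}: 1 true — exactly one ✓
  (3) k=T, m=F — not both ✓
  (4) m=F, n=T — not both ✓
  (5) {m, q}: 1 true — at least one ✓
  (6) {k, a}: 1 true — at least one ✓
  (7) q=T, m=F — not both ✓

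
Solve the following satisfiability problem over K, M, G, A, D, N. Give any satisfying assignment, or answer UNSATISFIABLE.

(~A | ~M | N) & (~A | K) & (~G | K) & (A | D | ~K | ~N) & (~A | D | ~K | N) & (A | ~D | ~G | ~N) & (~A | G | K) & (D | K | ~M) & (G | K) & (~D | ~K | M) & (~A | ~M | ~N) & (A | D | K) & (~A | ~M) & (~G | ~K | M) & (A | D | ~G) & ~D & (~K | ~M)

Unit clause (~D) forces D = False.
Try K = False:
  (~A | K) forces A = False.
  clause (A | D | K) is falsified — backtrack.
So K = True.
  then (~K | ~M) forces M = False.
  then (~G | ~K | M) forces G = False.
Set A = True.
  then (~A | D | ~K | N) forces N = True.
All clauses satisfied.

K = True; M = False; G = False; A = True; D = False; N = True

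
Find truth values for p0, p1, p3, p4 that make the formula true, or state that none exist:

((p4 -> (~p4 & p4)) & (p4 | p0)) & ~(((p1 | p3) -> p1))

p0 = True, p1 = False, p3 = True, p4 = False

  (p4 -> (~p4 & p4)) & (p4 | p0) = True
    p4 -> (~p4 & p4) = True
      ~p4 & p4 = False
        ~p4 = True
    p4 | p0 = True
  ~(((p1 | p3) -> p1)) = True
    (p1 | p3) -> p1 = False
      p1 | p3 = True
Both conjuncts True, so the formula holds.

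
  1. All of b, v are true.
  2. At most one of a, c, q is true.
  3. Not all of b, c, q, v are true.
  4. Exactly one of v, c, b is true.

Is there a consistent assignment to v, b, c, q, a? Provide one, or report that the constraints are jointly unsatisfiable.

Case v = True:
  (1) forces b = True.
  Constraint (4) is violated (v=T, b=T) — contradiction.
Case v = False:
  Constraint (1) is violated (v=F) — contradiction.
Both cases fail — unsatisfiable.

UNSATISFIABLE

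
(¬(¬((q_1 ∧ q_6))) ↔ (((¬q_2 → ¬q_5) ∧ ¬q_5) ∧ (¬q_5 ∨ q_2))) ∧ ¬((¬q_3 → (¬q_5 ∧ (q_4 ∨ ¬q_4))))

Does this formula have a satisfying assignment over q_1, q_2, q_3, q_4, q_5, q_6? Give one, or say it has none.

q_1 = False; q_2 = False; q_3 = False; q_4 = True; q_5 = True; q_6 = True

  ¬(¬((q_1 ∧ q_6))) ↔ (((¬q_2 → ¬q_5) ∧ ¬q_5) ∧ (¬q_5 ∨ q_2)) = True
    ¬(¬((q_1 ∧ q_6))) = False
      ¬((q_1 ∧ q_6)) = True
        q_1 ∧ q_6 = False
    ((¬q_2 → ¬q_5) ∧ ¬q_5) ∧ (¬q_5 ∨ q_2) = False
      (¬q_2 → ¬q_5) ∧ ¬q_5 = False
        ¬q_2 → ¬q_5 = False
          ¬q_2 = True
          ¬q_5 = False
        ¬q_5 = False
      ¬q_5 ∨ q_2 = False
        ¬q_5 = False
  ¬((¬q_3 → (¬q_5 ∧ (q_4 ∨ ¬q_4)))) = True
    ¬q_3 → (¬q_5 ∧ (q_4 ∨ ¬q_4)) = False
      ¬q_3 = True
      ¬q_5 ∧ (q_4 ∨ ¬q_4) = False
        ¬q_5 = False
        q_4 ∨ ¬q_4 = True
          ¬q_4 = False
Both conjuncts True, so the formula holds.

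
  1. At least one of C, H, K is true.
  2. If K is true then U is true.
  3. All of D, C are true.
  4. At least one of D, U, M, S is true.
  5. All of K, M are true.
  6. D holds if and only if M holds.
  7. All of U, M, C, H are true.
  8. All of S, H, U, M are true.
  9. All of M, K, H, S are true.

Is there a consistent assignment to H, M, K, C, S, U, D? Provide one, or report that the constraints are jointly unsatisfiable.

H = True, M = True, K = True, C = True, S = True, U = True, D = True

  (1) {C, H, K}: 3 true — at least one ✓
  (2) K=T ⇒ U: T ✓
  (3) {D, C}: all 2 true ✓
  (4) {D, U, M, S}: 4 true — at least one ✓
  (5) {K, M}: all 2 true ✓
  (6) D=T, M=T — same ✓
  (7) {U, M, C, H}: all 4 true ✓
  (8) {S, H, U, M}: all 4 true ✓
  (9) {M, K, H, S}: all 4 true ✓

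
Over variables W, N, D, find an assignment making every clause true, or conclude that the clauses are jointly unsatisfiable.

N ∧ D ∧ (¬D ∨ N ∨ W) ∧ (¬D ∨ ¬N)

Case N = True:
  (D) forces D = True.
  Clause (¬D ∨ ¬N) is falsified — contradiction.
Case N = False:
  Clause (N) is falsified — contradiction.
Both cases fail, so the formula is unsatisfiable.

The formula is unsatisfiable.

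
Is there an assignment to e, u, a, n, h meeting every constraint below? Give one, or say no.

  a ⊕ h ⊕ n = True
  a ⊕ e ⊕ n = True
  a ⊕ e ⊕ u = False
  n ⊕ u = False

Adding constraints 2, 3, 4 mod 2: every variable appears an even number of times on the left, so the left side is 0.
But the right sides sum to 1 (mod 2). 0 ≠ 1 — the system is inconsistent.

Unsatisfiable — no assignment works.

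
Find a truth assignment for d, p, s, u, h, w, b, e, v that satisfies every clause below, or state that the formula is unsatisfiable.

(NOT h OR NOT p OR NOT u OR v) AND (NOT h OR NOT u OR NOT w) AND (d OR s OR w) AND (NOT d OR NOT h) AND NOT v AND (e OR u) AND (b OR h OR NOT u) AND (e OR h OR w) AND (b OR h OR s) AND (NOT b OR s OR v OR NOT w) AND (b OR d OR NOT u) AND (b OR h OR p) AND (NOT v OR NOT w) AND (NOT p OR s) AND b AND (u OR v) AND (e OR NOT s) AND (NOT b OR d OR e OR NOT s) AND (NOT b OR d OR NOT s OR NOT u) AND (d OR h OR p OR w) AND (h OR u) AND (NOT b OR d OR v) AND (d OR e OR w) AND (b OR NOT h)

d=T, p=F, s=T, u=T, h=F, w=T, b=T, e=T, v=F

Unit clause (NOT v) forces v = False.
Unit clause (b) forces b = True.
In (u OR v) only u is left, so u = True.
In (NOT b OR d OR v) only d is left, so d = True.
In (NOT d OR NOT h) only NOT h is left, so h = False.
Set p = False.
Set s = True.
  then (e OR NOT s) forces e = True.
Set w = True.
All clauses satisfied.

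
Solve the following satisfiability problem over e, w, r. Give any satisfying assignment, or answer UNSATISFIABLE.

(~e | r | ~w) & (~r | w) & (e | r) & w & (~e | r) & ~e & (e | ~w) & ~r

The formula is unsatisfiable.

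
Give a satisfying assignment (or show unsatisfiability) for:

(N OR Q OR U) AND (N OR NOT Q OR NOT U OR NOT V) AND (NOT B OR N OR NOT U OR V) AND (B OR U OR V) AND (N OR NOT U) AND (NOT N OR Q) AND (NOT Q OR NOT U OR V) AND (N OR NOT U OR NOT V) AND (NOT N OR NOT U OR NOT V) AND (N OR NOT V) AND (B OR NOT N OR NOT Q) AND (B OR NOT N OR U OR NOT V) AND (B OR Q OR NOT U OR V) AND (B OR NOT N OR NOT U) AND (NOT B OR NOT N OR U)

Try V = True:
  (N OR NOT V) forces N = True.
  (NOT N OR Q) forces Q = True.
  (NOT N OR NOT U OR NOT V) forces U = False.
  (B OR NOT N OR NOT Q) forces B = True.
  clause (NOT B OR NOT N OR U) is falsified — backtrack.
So V = False.
Set N = False.
  then (N OR NOT U) forces U = False.
  then (N OR Q OR U) forces Q = True.
  then (B OR U OR V) forces B = True.
All clauses satisfied.

V=F; N=F; U=F; B=T; Q=T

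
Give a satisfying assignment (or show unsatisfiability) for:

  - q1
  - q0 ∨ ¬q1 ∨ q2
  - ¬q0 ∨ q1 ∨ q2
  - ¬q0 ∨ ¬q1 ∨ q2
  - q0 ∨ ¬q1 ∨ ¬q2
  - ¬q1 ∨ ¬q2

Case q1 = True:
  (¬q1 ∨ ¬q2) forces q2 = False.
  (q0 ∨ ¬q1 ∨ q2) forces q0 = True.
  Clause (¬q0 ∨ ¬q1 ∨ q2) is falsified — contradiction.
Case q1 = False:
  Clause (q1) is falsified — contradiction.
Both cases fail, so the formula is unsatisfiable.

No satisfying assignment exists.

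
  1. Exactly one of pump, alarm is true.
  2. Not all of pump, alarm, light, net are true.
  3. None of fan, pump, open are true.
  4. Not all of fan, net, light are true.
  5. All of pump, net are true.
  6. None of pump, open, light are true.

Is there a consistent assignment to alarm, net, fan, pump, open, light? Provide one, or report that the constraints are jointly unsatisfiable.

The formula is unsatisfiable.

Case pump = True:
  Constraint (3) is violated (pump=T) — contradiction.
Case pump = False:
  Constraint (5) is violated (pump=F) — contradiction.
Both cases fail — unsatisfiable.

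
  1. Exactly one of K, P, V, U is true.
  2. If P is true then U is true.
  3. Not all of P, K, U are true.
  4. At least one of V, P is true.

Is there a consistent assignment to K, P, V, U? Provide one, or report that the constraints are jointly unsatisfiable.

K = False, P = False, V = True, U = False

  (1) {K, P, V, U}: 1 true — exactly one ✓
  (2) P=F ⇒ U: vacuous ✓
  (3) {P, K, U}: 0/3 true — not all ✓
  (4) {V, P}: 1 true — at least one ✓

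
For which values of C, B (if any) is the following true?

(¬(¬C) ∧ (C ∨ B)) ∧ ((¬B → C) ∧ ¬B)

C: True, B: False

  ¬(¬C) ∧ (C ∨ B) = True
    ¬(¬C) = True
      ¬C = False
    C ∨ B = True
  (¬B → C) ∧ ¬B = True
    ¬B → C = True
      ¬B = True
    ¬B = True
Both conjuncts True, so the formula holds.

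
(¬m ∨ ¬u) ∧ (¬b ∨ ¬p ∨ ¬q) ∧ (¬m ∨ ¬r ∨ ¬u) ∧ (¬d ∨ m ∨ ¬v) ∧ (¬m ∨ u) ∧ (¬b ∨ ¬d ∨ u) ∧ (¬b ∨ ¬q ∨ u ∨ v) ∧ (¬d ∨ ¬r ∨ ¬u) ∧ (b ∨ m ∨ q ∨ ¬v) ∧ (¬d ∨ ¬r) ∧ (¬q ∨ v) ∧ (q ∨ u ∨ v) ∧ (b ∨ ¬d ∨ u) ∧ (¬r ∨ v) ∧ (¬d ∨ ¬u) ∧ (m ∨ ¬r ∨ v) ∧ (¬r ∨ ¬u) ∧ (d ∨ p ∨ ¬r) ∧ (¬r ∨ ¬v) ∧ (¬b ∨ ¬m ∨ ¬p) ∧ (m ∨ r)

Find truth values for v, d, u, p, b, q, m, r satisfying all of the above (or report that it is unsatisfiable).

The formula is unsatisfiable.

Case m = True:
  (¬m ∨ ¬u) forces u = False.
  Clause (¬m ∨ u) is falsified — contradiction.
Case m = False:
  (m ∨ r) forces r = True.
  (¬d ∨ ¬r) forces d = False.
  (¬r ∨ v) forces v = True.
  Clause (¬r ∨ ¬v) is falsified — contradiction.
Both cases fail, so the formula is unsatisfiable.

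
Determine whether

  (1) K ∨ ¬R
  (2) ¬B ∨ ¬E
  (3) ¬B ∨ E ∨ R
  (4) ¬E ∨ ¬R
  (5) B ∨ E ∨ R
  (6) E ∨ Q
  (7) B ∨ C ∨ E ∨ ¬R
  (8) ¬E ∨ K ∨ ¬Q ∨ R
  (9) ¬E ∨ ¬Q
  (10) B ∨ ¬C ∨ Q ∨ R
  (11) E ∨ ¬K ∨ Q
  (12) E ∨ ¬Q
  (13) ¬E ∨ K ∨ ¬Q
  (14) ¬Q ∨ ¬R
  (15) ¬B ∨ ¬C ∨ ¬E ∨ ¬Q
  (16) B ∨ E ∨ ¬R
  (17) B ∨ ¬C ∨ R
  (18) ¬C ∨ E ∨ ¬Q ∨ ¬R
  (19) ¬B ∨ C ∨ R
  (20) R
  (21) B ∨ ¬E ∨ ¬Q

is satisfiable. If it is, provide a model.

Case R = True:
  (K ∨ ¬R) forces K = True.
  (¬E ∨ ¬R) forces E = False.
  (E ∨ Q) forces Q = True.
  Clause (E ∨ ¬Q) is falsified — contradiction.
Case R = False:
  Clause (R) is falsified — contradiction.
Both cases fail, so the formula is unsatisfiable.

No satisfying assignment exists.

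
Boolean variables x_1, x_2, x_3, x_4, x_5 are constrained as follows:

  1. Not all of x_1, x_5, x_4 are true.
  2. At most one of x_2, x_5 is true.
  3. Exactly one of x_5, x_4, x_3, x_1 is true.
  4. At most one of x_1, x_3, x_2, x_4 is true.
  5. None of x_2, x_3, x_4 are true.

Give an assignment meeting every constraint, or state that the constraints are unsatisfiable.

x_1=F, x_2=F, x_3=F, x_4=F, x_5=T

  (1) {x_1, x_5, x_4}: 1/3 true — not all ✓
  (2) {x_2, x_5}: 1 true — at most one ✓
  (3) {x_5, x_4, x_3, x_1}: 1 true — exactly one ✓
  (4) {x_1, x_3, x_2, x_4}: 0 true — at most one ✓
  (5) {x_2, x_3, x_4}: 0 true — none ✓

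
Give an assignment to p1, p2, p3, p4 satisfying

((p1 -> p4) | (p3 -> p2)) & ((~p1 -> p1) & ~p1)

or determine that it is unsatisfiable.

Case p1 = True: the conjunct ~p1 is False.
Case p1 = False: the conjunct ~p1 -> p1 becomes ~False -> False = False.
Both cases fail — unsatisfiable.

No satisfying assignment exists.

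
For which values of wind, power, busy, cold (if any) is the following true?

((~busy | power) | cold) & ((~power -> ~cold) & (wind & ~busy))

wind = True; power = False; busy = False; cold = False

  (~busy | power) | cold = True
    ~busy | power = True
      ~busy = True
  (~power -> ~cold) & (wind & ~busy) = True
    ~power -> ~cold = True
      ~power = True
      ~cold = True
    wind & ~busy = True
      ~busy = True
Both conjuncts True, so the formula holds.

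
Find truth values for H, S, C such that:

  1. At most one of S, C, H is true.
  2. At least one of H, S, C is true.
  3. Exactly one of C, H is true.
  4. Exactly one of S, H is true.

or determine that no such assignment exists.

H: True, S: False, C: False

  (1) {S, C, H}: 1 true — at most one ✓
  (2) {H, S, C}: 1 true — at least one ✓
  (3) {C, H}: 1 true — exactly one ✓
  (4) {S, H}: 1 true — exactly one ✓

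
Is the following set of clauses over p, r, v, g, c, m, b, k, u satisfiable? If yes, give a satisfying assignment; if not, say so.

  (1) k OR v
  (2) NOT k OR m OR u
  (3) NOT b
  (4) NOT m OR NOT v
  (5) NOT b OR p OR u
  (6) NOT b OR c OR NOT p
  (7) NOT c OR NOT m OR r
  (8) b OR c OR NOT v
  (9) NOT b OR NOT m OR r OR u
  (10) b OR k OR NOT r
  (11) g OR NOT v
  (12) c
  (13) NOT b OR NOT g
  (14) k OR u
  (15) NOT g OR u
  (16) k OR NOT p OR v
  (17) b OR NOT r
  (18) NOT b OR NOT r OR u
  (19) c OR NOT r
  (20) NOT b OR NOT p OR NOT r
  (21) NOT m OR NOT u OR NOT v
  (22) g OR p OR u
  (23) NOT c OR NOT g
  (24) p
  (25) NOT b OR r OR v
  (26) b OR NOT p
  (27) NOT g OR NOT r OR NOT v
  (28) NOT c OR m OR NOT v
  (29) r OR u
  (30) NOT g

Case p = True:
  (NOT b) forces b = False.
  Clause (b OR NOT p) is falsified — contradiction.
Case p = False:
  Clause (p) is falsified — contradiction.
Both cases fail, so the formula is unsatisfiable.

The formula is unsatisfiable.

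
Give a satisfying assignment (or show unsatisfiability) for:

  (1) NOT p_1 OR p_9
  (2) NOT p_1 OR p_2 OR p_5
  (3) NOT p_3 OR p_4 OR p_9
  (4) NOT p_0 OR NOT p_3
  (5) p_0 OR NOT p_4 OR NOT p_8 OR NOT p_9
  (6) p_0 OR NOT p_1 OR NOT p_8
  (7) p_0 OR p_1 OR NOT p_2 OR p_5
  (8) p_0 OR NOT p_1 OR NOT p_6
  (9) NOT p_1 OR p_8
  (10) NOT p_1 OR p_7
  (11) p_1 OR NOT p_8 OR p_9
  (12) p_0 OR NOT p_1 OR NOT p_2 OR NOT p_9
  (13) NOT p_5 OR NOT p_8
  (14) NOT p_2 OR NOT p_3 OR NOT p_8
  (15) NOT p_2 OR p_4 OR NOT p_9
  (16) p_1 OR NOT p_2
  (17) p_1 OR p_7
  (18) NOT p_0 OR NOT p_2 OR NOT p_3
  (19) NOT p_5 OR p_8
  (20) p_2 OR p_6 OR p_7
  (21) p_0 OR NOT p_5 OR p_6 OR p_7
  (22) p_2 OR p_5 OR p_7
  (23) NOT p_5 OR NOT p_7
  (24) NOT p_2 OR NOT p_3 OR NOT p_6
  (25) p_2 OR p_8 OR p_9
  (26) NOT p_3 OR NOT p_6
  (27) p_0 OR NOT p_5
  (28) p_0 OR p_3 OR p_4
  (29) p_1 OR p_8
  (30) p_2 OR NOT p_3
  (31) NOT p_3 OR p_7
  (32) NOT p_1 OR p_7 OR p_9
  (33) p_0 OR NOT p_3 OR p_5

p_0: True, p_1: False, p_2: False, p_3: False, p_4: True, p_5: False, p_6: True, p_7: True, p_8: True, p_9: True

Set p_0 = True.
  then (NOT p_0 OR NOT p_3) forces p_3 = False.
Set p_1 = False.
  then (p_1 OR NOT p_2) forces p_2 = False.
  then (p_1 OR p_7) forces p_7 = True.
  then (NOT p_5 OR NOT p_7) forces p_5 = False.
  then (p_1 OR p_8) forces p_8 = True.
  then (p_1 OR NOT p_8 OR p_9) forces p_9 = True.
Set p_4 = True.
Set p_6 = True.
All clauses satisfied.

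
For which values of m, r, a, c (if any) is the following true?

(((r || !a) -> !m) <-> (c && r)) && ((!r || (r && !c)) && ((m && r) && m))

m = True; r = True; a = False; c = False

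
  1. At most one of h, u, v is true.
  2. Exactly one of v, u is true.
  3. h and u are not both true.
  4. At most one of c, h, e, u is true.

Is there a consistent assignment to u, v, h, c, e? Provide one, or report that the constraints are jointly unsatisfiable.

u = True, v = False, h = False, c = False, e = False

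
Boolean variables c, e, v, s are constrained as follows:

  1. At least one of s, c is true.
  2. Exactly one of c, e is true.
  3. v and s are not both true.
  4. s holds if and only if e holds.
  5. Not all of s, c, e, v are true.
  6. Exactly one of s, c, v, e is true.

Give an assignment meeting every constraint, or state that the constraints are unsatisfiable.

c = True, e = False, v = False, s = False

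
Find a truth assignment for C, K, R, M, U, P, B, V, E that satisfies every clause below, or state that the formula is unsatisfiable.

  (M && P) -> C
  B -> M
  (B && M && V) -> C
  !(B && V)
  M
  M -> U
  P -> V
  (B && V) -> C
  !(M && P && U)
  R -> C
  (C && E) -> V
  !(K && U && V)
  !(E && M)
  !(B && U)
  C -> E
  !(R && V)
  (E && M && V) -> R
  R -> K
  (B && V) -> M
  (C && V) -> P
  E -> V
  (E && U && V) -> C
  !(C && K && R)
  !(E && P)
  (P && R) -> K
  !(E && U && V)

Unit clause (M) forces M = True.
In (!M || U) only U is left, so U = True.
In (!B || !U) only !B is left, so B = False.
In (!M || !P || !U) only !P is left, so P = False.
In (!E || !M) only !E is left, so E = False.
In (!C || E) only !C is left, so C = False.
In (C || !R) only !R is left, so R = False.
Set K = True.
  then (!K || !U || !V) forces V = False.
All clauses satisfied.

C: False, K: True, R: False, M: True, U: True, P: False, B: False, V: False, E: False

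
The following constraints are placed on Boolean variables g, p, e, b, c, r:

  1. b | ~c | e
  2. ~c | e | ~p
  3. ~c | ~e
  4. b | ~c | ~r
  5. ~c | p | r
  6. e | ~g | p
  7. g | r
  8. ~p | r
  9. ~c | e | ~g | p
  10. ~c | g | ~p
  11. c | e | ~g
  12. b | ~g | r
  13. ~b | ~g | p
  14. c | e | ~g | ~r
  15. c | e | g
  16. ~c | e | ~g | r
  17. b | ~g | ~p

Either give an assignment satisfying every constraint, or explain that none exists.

Set g = False.
  then (g | r) forces r = True.
Set p = False.
Set e = False.
  then (c | e | g) forces c = True.
  then (b | ~c | e) forces b = True.
All clauses satisfied.

g: False, p: False, e: False, b: True, c: True, r: True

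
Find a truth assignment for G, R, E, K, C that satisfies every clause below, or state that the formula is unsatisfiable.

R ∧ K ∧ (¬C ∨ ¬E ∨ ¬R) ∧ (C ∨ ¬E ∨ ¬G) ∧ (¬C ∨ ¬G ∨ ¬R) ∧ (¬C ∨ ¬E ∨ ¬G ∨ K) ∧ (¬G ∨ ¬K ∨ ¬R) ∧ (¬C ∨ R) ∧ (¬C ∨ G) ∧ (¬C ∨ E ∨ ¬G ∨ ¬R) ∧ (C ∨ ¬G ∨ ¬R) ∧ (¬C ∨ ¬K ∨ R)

Unit clause (R) forces R = True.
Unit clause (K) forces K = True.
In (¬G ∨ ¬K ∨ ¬R) only ¬G is left, so G = False.
In (¬C ∨ G) only ¬C is left, so C = False.
Set E = False.
All clauses satisfied.

G = False, R = True, E = False, K = True, C = False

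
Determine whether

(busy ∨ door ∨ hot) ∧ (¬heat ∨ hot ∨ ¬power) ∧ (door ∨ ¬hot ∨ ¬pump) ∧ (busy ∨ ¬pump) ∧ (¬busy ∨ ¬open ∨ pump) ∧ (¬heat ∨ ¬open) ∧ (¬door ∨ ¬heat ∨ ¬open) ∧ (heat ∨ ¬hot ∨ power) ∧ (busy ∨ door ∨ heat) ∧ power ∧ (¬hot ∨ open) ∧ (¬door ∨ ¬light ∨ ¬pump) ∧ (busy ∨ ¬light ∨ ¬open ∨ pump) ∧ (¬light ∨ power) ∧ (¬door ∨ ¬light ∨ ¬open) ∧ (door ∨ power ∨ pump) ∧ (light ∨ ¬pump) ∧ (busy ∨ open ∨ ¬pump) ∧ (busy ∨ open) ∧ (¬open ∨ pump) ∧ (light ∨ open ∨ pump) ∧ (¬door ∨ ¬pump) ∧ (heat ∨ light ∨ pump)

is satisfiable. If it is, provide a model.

Unit clause (power) forces power = True.
Try light = False:
  (light ∨ ¬pump) forces pump = False.
  (¬open ∨ pump) forces open = False.
  clause (light ∨ open ∨ pump) is falsified — backtrack.
So light = True.
Set hot = False.
  then (¬heat ∨ hot ∨ ¬power) forces heat = False.
Set door = True.
  then (¬door ∨ ¬light ∨ ¬pump) forces pump = False.
  then (¬door ∨ ¬light ∨ ¬open) forces open = False.
  then (busy ∨ open) forces busy = True.
All clauses satisfied.

power = True, light = True, hot = False, door = True, pump = False, busy = True, open = False, heat = False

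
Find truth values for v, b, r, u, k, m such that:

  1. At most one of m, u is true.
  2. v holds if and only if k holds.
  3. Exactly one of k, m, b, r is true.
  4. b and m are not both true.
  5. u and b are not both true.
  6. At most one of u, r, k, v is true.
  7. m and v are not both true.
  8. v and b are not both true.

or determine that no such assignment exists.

v: False, b: False, r: False, u: False, k: False, m: True

  (1) {m, u}: 1 true — at most one ✓
  (2) v=F, k=F — same ✓
  (3) {k, m, b, r}: 1 true — exactly one ✓
  (4) b=F, m=T — not both ✓
  (5) u=F, b=F — not both ✓
  (6) {u, r, k, v}: 0 true — at most one ✓
  (7) m=T, v=F — not both ✓
  (8) v=F, b=F — not both ✓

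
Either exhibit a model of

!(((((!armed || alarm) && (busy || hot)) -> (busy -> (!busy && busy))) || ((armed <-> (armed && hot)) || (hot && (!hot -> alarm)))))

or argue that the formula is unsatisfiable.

busy = True, alarm = True, armed = True, hot = False

  !(((((!armed || alarm) && (busy || hot)) -> (busy -> (!busy && busy))) || ((armed <-> (armed && hot)) || (hot && (!hot -> alarm))))) = True
    (((!armed || alarm) && (busy || hot)) -> (busy -> (!busy && busy))) || ((armed <-> (armed && hot)) || (hot && (!hot -> alarm))) = False
      ((!armed || alarm) && (busy || hot)) -> (busy -> (!busy && busy)) = False
        (!armed || alarm) && (busy || hot) = True
          !armed || alarm = True
            !armed = False
          busy || hot = True
        busy -> (!busy && busy) = False
          !busy && busy = False
            !busy = False
      (armed <-> (armed && hot)) || (hot && (!hot -> alarm)) = False
        armed <-> (armed && hot) = False
          armed && hot = False
        hot && (!hot -> alarm) = False
          !hot -> alarm = True
            !hot = True
The formula evaluates to True.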